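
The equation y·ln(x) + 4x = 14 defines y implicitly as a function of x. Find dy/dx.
Differentiate the relation implicitly: treat y = y(x) and apply the chain rule, so every y-derivative picks up a y' = dy/dx factor.

With everything moved to the left-hand side, differentiate term by term:
  d/dx[4x] = 4
  d/dx[y·ln(x)] = y'·ln(x) + y/x
  d/dx[-14] = 0

Separating the contributions that come from x directly and those that come through y:
  without y':      4 + y/x
  multiplying y':  ln(x)

so (4 + y/x) + (ln(x))·y' = 0, and therefore
  dy/dx = -(4 + y/x)/(ln(x))
        = -((4x + y)/x)/(ln(x)) = (-4x - y)/(x·ln(x))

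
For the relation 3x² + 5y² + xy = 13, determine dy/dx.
Take d/dx of both sides. Since y is implicitly a function of x, the chain rule attaches a y' = dy/dx factor whenever we differentiate through y.

Set F(x, y) = (left side) − (right side), so the curve is F = 0. Differentiating each term of F:
  d/dx[3x^2] = 6x
  d/dx[xy] = x·y' + y
  d/dx[5y^2] = 10y·y'
  d/dx[-13] = 0

Collecting, the y'-free part is the partial derivative in x and the y' coefficient is the partial derivative in y:
  ∂F/∂x = 6x + y
  ∂F/∂y = x + 10y

so d/dx[F(x, y(x))] = ∂F/∂x + (∂F/∂y)·y' = 0. Rearranging,
  dy/dx = -(∂F/∂x)/(∂F/∂y) = -(6x + y)/(x + 10y) = (-6x - y)/(x + 10y)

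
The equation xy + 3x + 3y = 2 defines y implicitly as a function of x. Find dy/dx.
Apply d/dx to both sides, remembering that y depends on x. Each occurrence of y therefore brings in a y' = dy/dx via the chain rule.

With F(x, y) equal to the left-hand side minus the right, differentiate F term by term:
  d/dx[xy] = x·y' + y
  d/dx[3x] = 3
  d/dx[3y] = 3·y'
  d/dx[-2] = 0
Adding these up, d/dx[F] = 0 becomes
  (y + 3) + (x + 3)·y' = 0,
so isolating y',
  dy/dx = -(y + 3)/(x + 3) = (-y - 3)/(x + 3)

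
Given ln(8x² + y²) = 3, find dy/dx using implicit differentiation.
Differentiate both sides with respect to x, treating y as y(x). By the chain rule, any term containing y contributes a factor of y' = dy/dx when we differentiate it.

Move every term to one side and write the relation as F(x, y) = 0. Term by term,
  d/dx[ln(8x^2 + y^2)] = (16x + 2y·y')/(8x^2 + y^2)
  d/dx[-3] = 0

The pieces without y' make up ∂F/∂x and the coefficient of y' is ∂F/∂y:
  ∂F/∂x = 16x/(8x^2 + y^2),
  ∂F/∂y = 2y/(8x^2 + y^2).

Since d/dx[F] = ∂F/∂x + (∂F/∂y)·y' = 0, solve for y':
  (∂F/∂y)·y' = -∂F/∂x
  dy/dx = -(∂F/∂x)/(∂F/∂y) = -(16x/(8x^2 + y^2))/(2y/(8x^2 + y^2)) = -8x/y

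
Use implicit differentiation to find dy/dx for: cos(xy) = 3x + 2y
Take d/dx of both sides. Since y is implicitly a function of x, the chain rule attaches a y' = dy/dx factor whenever we differentiate through y.

Set F(x, y) = (left side) − (right side), so the curve is F = 0. Differentiating each term of F:
  d/dx[-3x] = -3
  d/dx[-2y] = -2·y'
  d/dx[cos(xy)] = -(x·y' + y)·sin(xy)

Collecting, the y'-free part is the partial derivative in x and the y' coefficient is the partial derivative in y:
  ∂F/∂x = -y·sin(xy) - 3
  ∂F/∂y = -x·sin(xy) - 2

so d/dx[F(x, y(x))] = ∂F/∂x + (∂F/∂y)·y' = 0. Rearranging,
  dy/dx = -(∂F/∂x)/(∂F/∂y) = -(-y·sin(xy) - 3)/(-x·sin(xy) - 2) = -(y·sin(xy) + 3)/(x·sin(xy) + 2)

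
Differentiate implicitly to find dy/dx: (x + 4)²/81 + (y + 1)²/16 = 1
Apply d/dx to both sides, remembering that y depends on x. Each occurrence of y therefore brings in a y' = dy/dx via the chain rule.

With F(x, y) equal to the left-hand side minus the right, differentiate F term by term:
  d/dx[(x + 4)^2/81] = 2x/81 + 8/81
  d/dx[(y + 1)^2/16] = y'(y + 1)/8
  d/dx[-1] = 0
Adding these up, d/dx[F] = 0 becomes
  (2x/81 + 8/81) + (y/8 + 1/8)·y' = 0,
so isolating y',
  dy/dx = -(2x/81 + 8/81)/(y/8 + 1/8)
        = -(2(x + 4)/81)/((y + 1)/8) = 16(-x - 4)/(81(y + 1))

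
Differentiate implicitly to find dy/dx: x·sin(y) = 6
Differentiate both sides with respect to x, treating y as y(x). By the chain rule, any term containing y contributes a factor of y' = dy/dx when we differentiate it.

Move every term to one side and write the relation as F(x, y) = 0. Term by term,
  d/dx[x·sin(y)] = x·y'·cos(y) + sin(y)
  d/dx[-6] = 0

The pieces without y' make up ∂F/∂x and the coefficient of y' is ∂F/∂y:
  ∂F/∂x = sin(y),
  ∂F/∂y = x·cos(y).

Since d/dx[F] = ∂F/∂x + (∂F/∂y)·y' = 0, solve for y':
  (∂F/∂y)·y' = -∂F/∂x
  dy/dx = -(∂F/∂x)/(∂F/∂y) = -(sin(y))/(x·cos(y)) = -tan(y)/x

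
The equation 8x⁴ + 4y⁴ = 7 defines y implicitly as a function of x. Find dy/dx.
Take d/dx of both sides. Since y is implicitly a function of x, the chain rule attaches a y' = dy/dx factor whenever we differentiate through y.

Set F(x, y) = (left side) − (right side), so the curve is F = 0. Differentiating each term of F:
  d/dx[8x^4] = 32x^3
  d/dx[4y^4] = 16y^3·y'
  d/dx[-7] = 0

Collecting, the y'-free part is the partial derivative in x and the y' coefficient is the partial derivative in y:
  ∂F/∂x = 32x^3
  ∂F/∂y = 16y^3

so d/dx[F(x, y(x))] = ∂F/∂x + (∂F/∂y)·y' = 0. Rearranging,
  dy/dx = -(∂F/∂x)/(∂F/∂y) = -(32x^3)/(16y^3) = -2x^3/y^3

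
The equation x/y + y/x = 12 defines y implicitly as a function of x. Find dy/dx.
Take d/dx of both sides. Since y is implicitly a function of x, the chain rule attaches a y' = dy/dx factor whenever we differentiate through y.

Set F(x, y) = (left side) − (right side), so the curve is F = 0. Differentiating each term of F:
  d/dx[x/y] = -x·y'/y^2 + 1/y
  d/dx[y/x] = y'/x - y/x^2
  d/dx[-12] = 0

Collecting, the y'-free part is the partial derivative in x and the y' coefficient is the partial derivative in y:
  ∂F/∂x = 1/y - y/x^2
  ∂F/∂y = -x/y^2 + 1/x

so d/dx[F(x, y(x))] = ∂F/∂x + (∂F/∂y)·y' = 0. Rearranging,
  dy/dx = -(∂F/∂x)/(∂F/∂y) = -(1/y - y/x^2)/(-x/y^2 + 1/x)
        = -((x - y)(x + y)/(x^2y))/(-(x - y)(x + y)/(xy^2)) = y/x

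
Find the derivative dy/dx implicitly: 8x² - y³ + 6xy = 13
Take d/dx of both sides. Since y is implicitly a function of x, the chain rule attaches a y' = dy/dx factor whenever we differentiate through y.

Set F(x, y) = (left side) − (right side), so the curve is F = 0. Differentiating each term of F:
  d/dx[8x^2] = 16x
  d/dx[6xy] = 6x·y' + 6y
  d/dx[-y^3] = -3y^2·y'
  d/dx[-13] = 0

Collecting, the y'-free part is the partial derivative in x and the y' coefficient is the partial derivative in y:
  ∂F/∂x = 16x + 6y
  ∂F/∂y = 6x - 3y^2

so d/dx[F(x, y(x))] = ∂F/∂x + (∂F/∂y)·y' = 0. Rearranging,
  dy/dx = -(∂F/∂x)/(∂F/∂y) = -(16x + 6y)/(6x - 3y^2) = 2(-8x - 3y)/(3(2x - y^2))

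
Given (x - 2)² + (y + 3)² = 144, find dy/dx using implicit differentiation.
Apply d/dx to both sides, remembering that y depends on x. Each occurrence of y therefore brings in a y' = dy/dx via the chain rule.

With F(x, y) equal to the left-hand side minus the right, differentiate F term by term:
  d/dx[(x - 2)^2] = 2x - 4
  d/dx[(y + 3)^2] = 2·y'(y + 3)
  d/dx[-144] = 0
Adding these up, d/dx[F] = 0 becomes
  (2x - 4) + (2y + 6)·y' = 0,
so isolating y',
  dy/dx = -(2x - 4)/(2y + 6) = (2 - x)/(y + 3)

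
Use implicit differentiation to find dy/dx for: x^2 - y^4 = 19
Differentiate both sides with respect to x, treating y as y(x). By the chain rule, any term containing y contributes a factor of y' = dy/dx when we differentiate it.

Move every term to one side and write the relation as F(x, y) = 0. Term by term,
  d/dx[x^2] = 2x
  d/dx[-y^4] = -4y^3·y'
  d/dx[-19] = 0

The pieces without y' make up ∂F/∂x and the coefficient of y' is ∂F/∂y:
  ∂F/∂x = 2x,
  ∂F/∂y = -4y^3.

Since d/dx[F] = ∂F/∂x + (∂F/∂y)·y' = 0, solve for y':
  (∂F/∂y)·y' = -∂F/∂x
  dy/dx = -(∂F/∂x)/(∂F/∂y) = -(2x)/(-4y^3) = x/(2y^3)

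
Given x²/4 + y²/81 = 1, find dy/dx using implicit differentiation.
Apply d/dx to both sides, remembering that y depends on x. Each occurrence of y therefore brings in a y' = dy/dx via the chain rule.

With F(x, y) equal to the left-hand side minus the right, differentiate F term by term:
  d/dx[x^2/4] = x/2
  d/dx[y^2/81] = 2y·y'/81
  d/dx[-1] = 0
Adding these up, d/dx[F] = 0 becomes
  (x/2) + (2y/81)·y' = 0,
so isolating y',
  dy/dx = -(x/2)/(2y/81) = -81x/(4y)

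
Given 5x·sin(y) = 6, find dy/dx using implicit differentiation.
Differentiate both sides with respect to x, treating y as y(x). By the chain rule, any term containing y contributes a factor of y' = dy/dx when we differentiate it.

Move every term to one side and write the relation as F(x, y) = 0. Term by term,
  d/dx[5x·sin(y)] = 5x·y'·cos(y) + 5sin(y)
  d/dx[-6] = 0

The pieces without y' make up ∂F/∂x and the coefficient of y' is ∂F/∂y:
  ∂F/∂x = 5sin(y),
  ∂F/∂y = 5x·cos(y).

Since d/dx[F] = ∂F/∂x + (∂F/∂y)·y' = 0, solve for y':
  (∂F/∂y)·y' = -∂F/∂x
  dy/dx = -(∂F/∂x)/(∂F/∂y) = -(5sin(y))/(5x·cos(y)) = -tan(y)/x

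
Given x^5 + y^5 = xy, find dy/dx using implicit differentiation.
Differentiate the relation implicitly: treat y = y(x) and apply the chain rule, so every y-derivative picks up a y' = dy/dx factor.

With everything moved to the left-hand side, differentiate term by term:
  d/dx[x^5] = 5x^4
  d/dx[-xy] = -x·y' - y
  d/dx[y^5] = 5y^4·y'

Separating the contributions that come from x directly and those that come through y:
  without y':      5x^4 - y
  multiplying y':  -x + 5y^4

so (5x^4 - y) + (-x + 5y^4)·y' = 0, and therefore
  dy/dx = -(5x^4 - y)/(-x + 5y^4) = (5x^4 - y)/(x - 5y^4)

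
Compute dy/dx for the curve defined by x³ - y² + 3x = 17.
Apply d/dx to both sides, remembering that y depends on x. Each occurrence of y therefore brings in a y' = dy/dx via the chain rule.

With F(x, y) equal to the left-hand side minus the right, differentiate F term by term:
  d/dx[x^3] = 3x^2
  d/dx[3x] = 3
  d/dx[-y^2] = -2y·y'
  d/dx[-17] = 0
Adding these up, d/dx[F] = 0 becomes
  (3x^2 + 3) + (-2y)·y' = 0,
so isolating y',
  dy/dx = -(3x^2 + 3)/(-2y) = 3(x^2 + 1)/(2y)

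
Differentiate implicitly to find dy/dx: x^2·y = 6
Take d/dx of both sides. Since y is implicitly a function of x, the chain rule attaches a y' = dy/dx factor whenever we differentiate through y.

Set F(x, y) = (left side) − (right side), so the curve is F = 0. Differentiating each term of F:
  d/dx[x^2y] = x^2·y' + 2xy
  d/dx[-6] = 0

Collecting, the y'-free part is the partial derivative in x and the y' coefficient is the partial derivative in y:
  ∂F/∂x = 2xy
  ∂F/∂y = x^2

so d/dx[F(x, y(x))] = ∂F/∂x + (∂F/∂y)·y' = 0. Rearranging,
  dy/dx = -(∂F/∂x)/(∂F/∂y) = -(2xy)/(x^2) = -2y/x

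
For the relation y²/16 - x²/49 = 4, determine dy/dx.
Take d/dx of both sides. Since y is implicitly a function of x, the chain rule attaches a y' = dy/dx factor whenever we differentiate through y.

Set F(x, y) = (left side) − (right side), so the curve is F = 0. Differentiating each term of F:
  d/dx[-x^2/49] = -2x/49
  d/dx[y^2/16] = y·y'/8
  d/dx[-4] = 0

Collecting, the y'-free part is the partial derivative in x and the y' coefficient is the partial derivative in y:
  ∂F/∂x = -2x/49
  ∂F/∂y = y/8

so d/dx[F(x, y(x))] = ∂F/∂x + (∂F/∂y)·y' = 0. Rearranging,
  dy/dx = -(∂F/∂x)/(∂F/∂y) = -(-2x/49)/(y/8) = 16x/(49y)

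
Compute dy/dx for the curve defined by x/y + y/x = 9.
Differentiate the relation implicitly: treat y = y(x) and apply the chain rule, so every y-derivative picks up a y' = dy/dx factor.

With everything moved to the left-hand side, differentiate term by term:
  d/dx[x/y] = -x·y'/y^2 + 1/y
  d/dx[y/x] = y'/x - y/x^2
  d/dx[-9] = 0

Separating the contributions that come from x directly and those that come through y:
  without y':      1/y - y/x^2
  multiplying y':  -x/y^2 + 1/x

so (1/y - y/x^2) + (-x/y^2 + 1/x)·y' = 0, and therefore
  dy/dx = -(1/y - y/x^2)/(-x/y^2 + 1/x)
        = -((x - y)(x + y)/(x^2y))/(-(x - y)(x + y)/(xy^2)) = y/x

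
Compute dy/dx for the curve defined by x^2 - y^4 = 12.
Apply d/dx to both sides, remembering that y depends on x. Each occurrence of y therefore brings in a y' = dy/dx via the chain rule.

With F(x, y) equal to the left-hand side minus the right, differentiate F term by term:
  d/dx[x^2] = 2x
  d/dx[-y^4] = -4y^3·y'
  d/dx[-12] = 0
Adding these up, d/dx[F] = 0 becomes
  (2x) + (-4y^3)·y' = 0,
so isolating y',
  dy/dx = -(2x)/(-4y^3) = x/(2y^3)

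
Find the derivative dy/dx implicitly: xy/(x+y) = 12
Apply d/dx to both sides, remembering that y depends on x. Each occurrence of y therefore brings in a y' = dy/dx via the chain rule.

With F(x, y) equal to the left-hand side minus the right, differentiate F term by term:
  d/dx[xy/(x + y)] = xy(-y' - 1)/(x + y)^2 + x·y'/(x + y) + y/(x + y)
  d/dx[-12] = 0
Adding these up, d/dx[F] = 0 becomes
  (-xy/(x + y)^2 + y/(x + y)) + (-xy/(x + y)^2 + x/(x + y))·y' = 0,
so isolating y',
  dy/dx = -(-xy/(x + y)^2 + y/(x + y))/(-xy/(x + y)^2 + x/(x + y))
        = -(y^2/(x + y)^2)/(x^2/(x + y)^2) = -y^2/x^2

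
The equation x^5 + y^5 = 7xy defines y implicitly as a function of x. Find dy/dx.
Apply d/dx to both sides, remembering that y depends on x. Each occurrence of y therefore brings in a y' = dy/dx via the chain rule.

With F(x, y) equal to the left-hand side minus the right, differentiate F term by term:
  d/dx[x^5] = 5x^4
  d/dx[-7xy] = -7x·y' - 7y
  d/dx[y^5] = 5y^4·y'
Adding these up, d/dx[F] = 0 becomes
  (5x^4 - 7y) + (-7x + 5y^4)·y' = 0,
so isolating y',
  dy/dx = -(5x^4 - 7y)/(-7x + 5y^4) = (5x^4 - 7y)/(7x - 5y^4)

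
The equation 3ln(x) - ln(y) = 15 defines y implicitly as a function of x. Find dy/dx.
Apply d/dx to both sides, remembering that y depends on x. Each occurrence of y therefore brings in a y' = dy/dx via the chain rule.

With F(x, y) equal to the left-hand side minus the right, differentiate F term by term:
  d/dx[3ln(x)] = 3/x
  d/dx[-ln(y)] = -y'/y
  d/dx[-15] = 0
Adding these up, d/dx[F] = 0 becomes
  (3/x) + (-1/y)·y' = 0,
so isolating y',
  dy/dx = -(3/x)/(-1/y) = 3y/x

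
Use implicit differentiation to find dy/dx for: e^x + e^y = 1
Take d/dx of both sides. Since y is implicitly a function of x, the chain rule attaches a y' = dy/dx factor whenever we differentiate through y.

Set F(x, y) = (left side) − (right side), so the curve is F = 0. Differentiating each term of F:
  d/dx[e^(x)] = e^(x)
  d/dx[e^(y)] = y'·e^(y)
  d/dx[-1] = 0

Collecting, the y'-free part is the partial derivative in x and the y' coefficient is the partial derivative in y:
  ∂F/∂x = e^(x)
  ∂F/∂y = e^(y)

so d/dx[F(x, y(x))] = ∂F/∂x + (∂F/∂y)·y' = 0. Rearranging,
  dy/dx = -(∂F/∂x)/(∂F/∂y) = -(e^(x))/(e^(y)) = -e^(x - y)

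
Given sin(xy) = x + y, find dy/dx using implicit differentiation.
Take d/dx of both sides. Since y is implicitly a function of x, the chain rule attaches a y' = dy/dx factor whenever we differentiate through y.

Set F(x, y) = (left side) − (right side), so the curve is F = 0. Differentiating each term of F:
  d/dx[-x] = -1
  d/dx[-y] = -y'
  d/dx[sin(xy)] = (x·y' + y)·cos(xy)

Collecting, the y'-free part is the partial derivative in x and the y' coefficient is the partial derivative in y:
  ∂F/∂x = y·cos(xy) - 1
  ∂F/∂y = x·cos(xy) - 1

so d/dx[F(x, y(x))] = ∂F/∂x + (∂F/∂y)·y' = 0. Rearranging,
  dy/dx = -(∂F/∂x)/(∂F/∂y) = -(y·cos(xy) - 1)/(x·cos(xy) - 1) = (-y·cos(xy) + 1)/(x·cos(xy) - 1)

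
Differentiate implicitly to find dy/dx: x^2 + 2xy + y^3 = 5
Differentiate both sides with respect to x, treating y as y(x). By the chain rule, any term containing y contributes a factor of y' = dy/dx when we differentiate it.

Move every term to one side and write the relation as F(x, y) = 0. Term by term,
  d/dx[x^2] = 2x
  d/dx[2xy] = 2x·y' + 2y
  d/dx[y^3] = 3y^2·y'
  d/dx[-5] = 0

The pieces without y' make up ∂F/∂x and the coefficient of y' is ∂F/∂y:
  ∂F/∂x = 2x + 2y,
  ∂F/∂y = 2x + 3y^2.

Since d/dx[F] = ∂F/∂x + (∂F/∂y)·y' = 0, solve for y':
  (∂F/∂y)·y' = -∂F/∂x
  dy/dx = -(∂F/∂x)/(∂F/∂y) = -(2x + 2y)/(2x + 3y^2) = 2(-x - y)/(2x + 3y^2)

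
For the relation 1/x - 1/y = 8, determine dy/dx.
Take d/dx of both sides. Since y is implicitly a function of x, the chain rule attaches a y' = dy/dx factor whenever we differentiate through y.

Set F(x, y) = (left side) − (right side), so the curve is F = 0. Differentiating each term of F:
  d/dx[-1/y] = y'/y^2
  d/dx[1/x] = -1/x^2
  d/dx[-8] = 0

Collecting, the y'-free part is the partial derivative in x and the y' coefficient is the partial derivative in y:
  ∂F/∂x = -1/x^2
  ∂F/∂y = y^(-2)

so d/dx[F(x, y(x))] = ∂F/∂x + (∂F/∂y)·y' = 0. Rearranging,
  dy/dx = -(∂F/∂x)/(∂F/∂y) = -(-1/x^2)/(y^(-2)) = y^2/x^2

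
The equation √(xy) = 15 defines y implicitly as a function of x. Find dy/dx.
Differentiate the relation implicitly: treat y = y(x) and apply the chain rule, so every y-derivative picks up a y' = dy/dx factor.

With everything moved to the left-hand side, differentiate term by term:
  d/dx[√(xy)] = √(xy)(x·y'/2 + y/2)/(xy)
  d/dx[-15] = 0

Separating the contributions that come from x directly and those that come through y:
  without y':      √(xy)/(2x)
  multiplying y':  √(xy)/(2y)

so (√(xy)/(2x)) + (√(xy)/(2y))·y' = 0, and therefore
  dy/dx = -(√(xy)/(2x))/(√(xy)/(2y)) = -y/x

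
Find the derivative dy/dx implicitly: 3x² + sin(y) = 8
Differentiate the relation implicitly: treat y = y(x) and apply the chain rule, so every y-derivative picks up a y' = dy/dx factor.

With everything moved to the left-hand side, differentiate term by term:
  d/dx[3x^2] = 6x
  d/dx[sin(y)] = y'·cos(y)
  d/dx[-8] = 0

Separating the contributions that come from x directly and those that come through y:
  without y':      6x
  multiplying y':  cos(y)

so (6x) + (cos(y))·y' = 0, and therefore
  dy/dx = -(6x)/(cos(y)) = -6x/cos(y)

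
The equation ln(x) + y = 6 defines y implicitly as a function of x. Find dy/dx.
Differentiate the relation implicitly: treat y = y(x) and apply the chain rule, so every y-derivative picks up a y' = dy/dx factor.

With everything moved to the left-hand side, differentiate term by term:
  d/dx[y] = y'
  d/dx[ln(x)] = 1/x
  d/dx[-6] = 0

Separating the contributions that come from x directly and those that come through y:
  without y':      1/x
  multiplying y':  1

so (1/x) + (1)·y' = 0, and therefore
  dy/dx = -(1/x)/(1) = -1/x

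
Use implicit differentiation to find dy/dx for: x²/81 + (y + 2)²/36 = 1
Apply d/dx to both sides, remembering that y depends on x. Each occurrence of y therefore brings in a y' = dy/dx via the chain rule.

With F(x, y) equal to the left-hand side minus the right, differentiate F term by term:
  d/dx[x^2/81] = 2x/81
  d/dx[(y + 2)^2/36] = y'(y + 2)/18
  d/dx[-1] = 0
Adding these up, d/dx[F] = 0 becomes
  (2x/81) + (y/18 + 1/9)·y' = 0,
so isolating y',
  dy/dx = -(2x/81)/(y/18 + 1/9)
        = -(2x/81)/((y + 2)/18) = -4x/(9y + 18)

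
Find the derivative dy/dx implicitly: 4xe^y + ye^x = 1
Differentiate the relation implicitly: treat y = y(x) and apply the chain rule, so every y-derivative picks up a y' = dy/dx factor.

With everything moved to the left-hand side, differentiate term by term:
  d/dx[4x·e^(y)] = 4x·y'·e^(y) + 4e^(y)
  d/dx[y·e^(x)] = y·e^(x) + y'·e^(x)
  d/dx[-1] = 0

Separating the contributions that come from x directly and those that come through y:
  without y':      y·e^(x) + 4e^(y)
  multiplying y':  4x·e^(y) + e^(x)

so (y·e^(x) + 4e^(y)) + (4x·e^(y) + e^(x))·y' = 0, and therefore
  dy/dx = -(y·e^(x) + 4e^(y))/(4x·e^(y) + e^(x)) = (-y·e^(x) - 4e^(y))/(4x·e^(y) + e^(x))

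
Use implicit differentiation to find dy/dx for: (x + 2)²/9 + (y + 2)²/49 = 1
Take d/dx of both sides. Since y is implicitly a function of x, the chain rule attaches a y' = dy/dx factor whenever we differentiate through y.

Set F(x, y) = (left side) − (right side), so the curve is F = 0. Differentiating each term of F:
  d/dx[(x + 2)^2/9] = 2x/9 + 4/9
  d/dx[(y + 2)^2/49] = 2·y'(y + 2)/49
  d/dx[-1] = 0

Collecting, the y'-free part is the partial derivative in x and the y' coefficient is the partial derivative in y:
  ∂F/∂x = 2x/9 + 4/9
  ∂F/∂y = 2y/49 + 4/49

so d/dx[F(x, y(x))] = ∂F/∂x + (∂F/∂y)·y' = 0. Rearranging,
  dy/dx = -(∂F/∂x)/(∂F/∂y) = -(2x/9 + 4/9)/(2y/49 + 4/49)
        = -(2(x + 2)/9)/(2(y + 2)/49) = 49(-x - 2)/(9(y + 2))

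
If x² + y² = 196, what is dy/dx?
Differentiate both sides with respect to x, treating y as y(x). By the chain rule, any term containing y contributes a factor of y' = dy/dx when we differentiate it.

Move every term to one side and write the relation as F(x, y) = 0. Term by term,
  d/dx[x^2] = 2x
  d/dx[y^2] = 2y·y'
  d/dx[-196] = 0

The pieces without y' make up ∂F/∂x and the coefficient of y' is ∂F/∂y:
  ∂F/∂x = 2x,
  ∂F/∂y = 2y.

Since d/dx[F] = ∂F/∂x + (∂F/∂y)·y' = 0, solve for y':
  (∂F/∂y)·y' = -∂F/∂x
  dy/dx = -(∂F/∂x)/(∂F/∂y) = -(2x)/(2y) = -x/y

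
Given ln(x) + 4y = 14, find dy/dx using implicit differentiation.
Differentiate both sides with respect to x, treating y as y(x). By the chain rule, any term containing y contributes a factor of y' = dy/dx when we differentiate it.

Move every term to one side and write the relation as F(x, y) = 0. Term by term,
  d/dx[4y] = 4·y'
  d/dx[ln(x)] = 1/x
  d/dx[-14] = 0

The pieces without y' make up ∂F/∂x and the coefficient of y' is ∂F/∂y:
  ∂F/∂x = 1/x,
  ∂F/∂y = 4.

Since d/dx[F] = ∂F/∂x + (∂F/∂y)·y' = 0, solve for y':
  (∂F/∂y)·y' = -∂F/∂x
  dy/dx = -(∂F/∂x)/(∂F/∂y) = -(1/x)/(4) = -1/(4x)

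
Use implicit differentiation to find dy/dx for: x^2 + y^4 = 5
Take d/dx of both sides. Since y is implicitly a function of x, the chain rule attaches a y' = dy/dx factor whenever we differentiate through y.

Set F(x, y) = (left side) − (right side), so the curve is F = 0. Differentiating each term of F:
  d/dx[x^2] = 2x
  d/dx[y^4] = 4y^3·y'
  d/dx[-5] = 0

Collecting, the y'-free part is the partial derivative in x and the y' coefficient is the partial derivative in y:
  ∂F/∂x = 2x
  ∂F/∂y = 4y^3

so d/dx[F(x, y(x))] = ∂F/∂x + (∂F/∂y)·y' = 0. Rearranging,
  dy/dx = -(∂F/∂x)/(∂F/∂y) = -(2x)/(4y^3) = -x/(2y^3)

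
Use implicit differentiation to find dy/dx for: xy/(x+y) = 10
Apply d/dx to both sides, remembering that y depends on x. Each occurrence of y therefore brings in a y' = dy/dx via the chain rule.

With F(x, y) equal to the left-hand side minus the right, differentiate F term by term:
  d/dx[xy/(x + y)] = xy(-y' - 1)/(x + y)^2 + x·y'/(x + y) + y/(x + y)
  d/dx[-10] = 0
Adding these up, d/dx[F] = 0 becomes
  (-xy/(x + y)^2 + y/(x + y)) + (-xy/(x + y)^2 + x/(x + y))·y' = 0,
so isolating y',
  dy/dx = -(-xy/(x + y)^2 + y/(x + y))/(-xy/(x + y)^2 + x/(x + y))
        = -(y^2/(x + y)^2)/(x^2/(x + y)^2) = -y^2/x^2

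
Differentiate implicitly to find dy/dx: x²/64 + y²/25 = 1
Apply d/dx to both sides, remembering that y depends on x. Each occurrence of y therefore brings in a y' = dy/dx via the chain rule.

With F(x, y) equal to the left-hand side minus the right, differentiate F term by term:
  d/dx[x^2/64] = x/32
  d/dx[y^2/25] = 2y·y'/25
  d/dx[-1] = 0
Adding these up, d/dx[F] = 0 becomes
  (x/32) + (2y/25)·y' = 0,
so isolating y',
  dy/dx = -(x/32)/(2y/25) = -25x/(64y)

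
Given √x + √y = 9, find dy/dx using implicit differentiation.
Take d/dx of both sides. Since y is implicitly a function of x, the chain rule attaches a y' = dy/dx factor whenever we differentiate through y.

Set F(x, y) = (left side) − (right side), so the curve is F = 0. Differentiating each term of F:
  d/dx[√(x)] = 1/(2√(x))
  d/dx[√(y)] = y'/(2√(y))
  d/dx[-9] = 0

Collecting, the y'-free part is the partial derivative in x and the y' coefficient is the partial derivative in y:
  ∂F/∂x = 1/(2√(x))
  ∂F/∂y = 1/(2√(y))

so d/dx[F(x, y(x))] = ∂F/∂x + (∂F/∂y)·y' = 0. Rearranging,
  dy/dx = -(∂F/∂x)/(∂F/∂y) = -(1/(2√(x)))/(1/(2√(y))) = -√(y)/√(x)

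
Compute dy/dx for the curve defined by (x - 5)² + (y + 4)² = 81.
Differentiate the relation implicitly: treat y = y(x) and apply the chain rule, so every y-derivative picks up a y' = dy/dx factor.

With everything moved to the left-hand side, differentiate term by term:
  d/dx[(x - 5)^2] = 2x - 10
  d/dx[(y + 4)^2] = 2·y'(y + 4)
  d/dx[-81] = 0

Separating the contributions that come from x directly and those that come through y:
  without y':      2x - 10
  multiplying y':  2y + 8

so (2x - 10) + (2y + 8)·y' = 0, and therefore
  dy/dx = -(2x - 10)/(2y + 8) = (5 - x)/(y + 4)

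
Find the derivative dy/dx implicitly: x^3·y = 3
Take d/dx of both sides. Since y is implicitly a function of x, the chain rule attaches a y' = dy/dx factor whenever we differentiate through y.

Set F(x, y) = (left side) − (right side), so the curve is F = 0. Differentiating each term of F:
  d/dx[x^3y] = x^3·y' + 3x^2y
  d/dx[-3] = 0

Collecting, the y'-free part is the partial derivative in x and the y' coefficient is the partial derivative in y:
  ∂F/∂x = 3x^2y
  ∂F/∂y = x^3

so d/dx[F(x, y(x))] = ∂F/∂x + (∂F/∂y)·y' = 0. Rearranging,
  dy/dx = -(∂F/∂x)/(∂F/∂y) = -(3x^2y)/(x^3) = -3y/x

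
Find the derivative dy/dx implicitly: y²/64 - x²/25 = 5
Differentiate both sides with respect to x, treating y as y(x). By the chain rule, any term containing y contributes a factor of y' = dy/dx when we differentiate it.

Move every term to one side and write the relation as F(x, y) = 0. Term by term,
  d/dx[-x^2/25] = -2x/25
  d/dx[y^2/64] = y·y'/32
  d/dx[-5] = 0

The pieces without y' make up ∂F/∂x and the coefficient of y' is ∂F/∂y:
  ∂F/∂x = -2x/25,
  ∂F/∂y = y/32.

Since d/dx[F] = ∂F/∂x + (∂F/∂y)·y' = 0, solve for y':
  (∂F/∂y)·y' = -∂F/∂x
  dy/dx = -(∂F/∂x)/(∂F/∂y) = -(-2x/25)/(y/32) = 64x/(25y)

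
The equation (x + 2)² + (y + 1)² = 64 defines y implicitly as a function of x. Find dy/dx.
Differentiate the relation implicitly: treat y = y(x) and apply the chain rule, so every y-derivative picks up a y' = dy/dx factor.

With everything moved to the left-hand side, differentiate term by term:
  d/dx[(x + 2)^2] = 2x + 4
  d/dx[(y + 1)^2] = 2·y'(y + 1)
  d/dx[-64] = 0

Separating the contributions that come from x directly and those that come through y:
  without y':      2x + 4
  multiplying y':  2y + 2

so (2x + 4) + (2y + 2)·y' = 0, and therefore
  dy/dx = -(2x + 4)/(2y + 2) = (-x - 2)/(y + 1)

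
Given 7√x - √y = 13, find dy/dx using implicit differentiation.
Take d/dx of both sides. Since y is implicitly a function of x, the chain rule attaches a y' = dy/dx factor whenever we differentiate through y.

Set F(x, y) = (left side) − (right side), so the curve is F = 0. Differentiating each term of F:
  d/dx[7√(x)] = 7/(2√(x))
  d/dx[-√(y)] = -y'/(2√(y))
  d/dx[-13] = 0

Collecting, the y'-free part is the partial derivative in x and the y' coefficient is the partial derivative in y:
  ∂F/∂x = 7/(2√(x))
  ∂F/∂y = -1/(2√(y))

so d/dx[F(x, y(x))] = ∂F/∂x + (∂F/∂y)·y' = 0. Rearranging,
  dy/dx = -(∂F/∂x)/(∂F/∂y) = -(7/(2√(x)))/(-1/(2√(y))) = 7√(y)/√(x)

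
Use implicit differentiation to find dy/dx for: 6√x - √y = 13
Apply d/dx to both sides, remembering that y depends on x. Each occurrence of y therefore brings in a y' = dy/dx via the chain rule.

With F(x, y) equal to the left-hand side minus the right, differentiate F term by term:
  d/dx[6√(x)] = 3/√(x)
  d/dx[-√(y)] = -y'/(2√(y))
  d/dx[-13] = 0
Adding these up, d/dx[F] = 0 becomes
  (3/√(x)) + (-1/(2√(y)))·y' = 0,
so isolating y',
  dy/dx = -(3/√(x))/(-1/(2√(y))) = 6√(y)/√(x)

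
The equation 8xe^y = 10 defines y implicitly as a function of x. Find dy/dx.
Apply d/dx to both sides, remembering that y depends on x. Each occurrence of y therefore brings in a y' = dy/dx via the chain rule.

With F(x, y) equal to the left-hand side minus the right, differentiate F term by term:
  d/dx[8x·e^(y)] = 8x·y'·e^(y) + 8e^(y)
  d/dx[-10] = 0
Adding these up, d/dx[F] = 0 becomes
  (8e^(y)) + (8x·e^(y))·y' = 0,
so isolating y',
  dy/dx = -(8e^(y))/(8x·e^(y)) = -1/x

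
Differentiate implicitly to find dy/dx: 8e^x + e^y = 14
Take d/dx of both sides. Since y is implicitly a function of x, the chain rule attaches a y' = dy/dx factor whenever we differentiate through y.

Set F(x, y) = (left side) − (right side), so the curve is F = 0. Differentiating each term of F:
  d/dx[8e^(x)] = 8e^(x)
  d/dx[e^(y)] = y'·e^(y)
  d/dx[-14] = 0

Collecting, the y'-free part is the partial derivative in x and the y' coefficient is the partial derivative in y:
  ∂F/∂x = 8e^(x)
  ∂F/∂y = e^(y)

so d/dx[F(x, y(x))] = ∂F/∂x + (∂F/∂y)·y' = 0. Rearranging,
  dy/dx = -(∂F/∂x)/(∂F/∂y) = -(8e^(x))/(e^(y)) = -8e^(x - y)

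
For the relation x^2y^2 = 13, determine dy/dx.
Take d/dx of both sides. Since y is implicitly a function of x, the chain rule attaches a y' = dy/dx factor whenever we differentiate through y.

Set F(x, y) = (left side) − (right side), so the curve is F = 0. Differentiating each term of F:
  d/dx[x^2y^2] = 2x^2y·y' + 2xy^2
  d/dx[-13] = 0

Collecting, the y'-free part is the partial derivative in x and the y' coefficient is the partial derivative in y:
  ∂F/∂x = 2xy^2
  ∂F/∂y = 2x^2y

so d/dx[F(x, y(x))] = ∂F/∂x + (∂F/∂y)·y' = 0. Rearranging,
  dy/dx = -(∂F/∂x)/(∂F/∂y) = -(2xy^2)/(2x^2y) = -y/x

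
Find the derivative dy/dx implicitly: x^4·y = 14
Differentiate both sides with respect to x, treating y as y(x). By the chain rule, any term containing y contributes a factor of y' = dy/dx when we differentiate it.

Move every term to one side and write the relation as F(x, y) = 0. Term by term,
  d/dx[x^4y] = x^4·y' + 4x^3y
  d/dx[-14] = 0

The pieces without y' make up ∂F/∂x and the coefficient of y' is ∂F/∂y:
  ∂F/∂x = 4x^3y,
  ∂F/∂y = x^4.

Since d/dx[F] = ∂F/∂x + (∂F/∂y)·y' = 0, solve for y':
  (∂F/∂y)·y' = -∂F/∂x
  dy/dx = -(∂F/∂x)/(∂F/∂y) = -(4x^3y)/(x^4) = -4y/x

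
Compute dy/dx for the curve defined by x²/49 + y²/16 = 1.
Take d/dx of both sides. Since y is implicitly a function of x, the chain rule attaches a y' = dy/dx factor whenever we differentiate through y.

Set F(x, y) = (left side) − (right side), so the curve is F = 0. Differentiating each term of F:
  d/dx[x^2/49] = 2x/49
  d/dx[y^2/16] = y·y'/8
  d/dx[-1] = 0

Collecting, the y'-free part is the partial derivative in x and the y' coefficient is the partial derivative in y:
  ∂F/∂x = 2x/49
  ∂F/∂y = y/8

so d/dx[F(x, y(x))] = ∂F/∂x + (∂F/∂y)·y' = 0. Rearranging,
  dy/dx = -(∂F/∂x)/(∂F/∂y) = -(2x/49)/(y/8) = -16x/(49y)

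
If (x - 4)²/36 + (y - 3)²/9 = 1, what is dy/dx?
Apply d/dx to both sides, remembering that y depends on x. Each occurrence of y therefore brings in a y' = dy/dx via the chain rule.

With F(x, y) equal to the left-hand side minus the right, differentiate F term by term:
  d/dx[(x - 4)^2/36] = x/18 - 2/9
  d/dx[(y - 3)^2/9] = 2·y'(y - 3)/9
  d/dx[-1] = 0
Adding these up, d/dx[F] = 0 becomes
  (x/18 - 2/9) + (2y/9 - 2/3)·y' = 0,
so isolating y',
  dy/dx = -(x/18 - 2/9)/(2y/9 - 2/3)
        = -((x - 4)/18)/(2(y - 3)/9) = (4 - x)/(4(y - 3))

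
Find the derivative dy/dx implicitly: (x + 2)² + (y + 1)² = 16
Differentiate the relation implicitly: treat y = y(x) and apply the chain rule, so every y-derivative picks up a y' = dy/dx factor.

With everything moved to the left-hand side, differentiate term by term:
  d/dx[(x + 2)^2] = 2x + 4
  d/dx[(y + 1)^2] = 2·y'(y + 1)
  d/dx[-16] = 0

Separating the contributions that come from x directly and those that come through y:
  without y':      2x + 4
  multiplying y':  2y + 2

so (2x + 4) + (2y + 2)·y' = 0, and therefore
  dy/dx = -(2x + 4)/(2y + 2) = (-x - 2)/(y + 1)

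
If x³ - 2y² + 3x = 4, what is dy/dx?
Take d/dx of both sides. Since y is implicitly a function of x, the chain rule attaches a y' = dy/dx factor whenever we differentiate through y.

Set F(x, y) = (left side) − (right side), so the curve is F = 0. Differentiating each term of F:
  d/dx[x^3] = 3x^2
  d/dx[3x] = 3
  d/dx[-2y^2] = -4y·y'
  d/dx[-4] = 0

Collecting, the y'-free part is the partial derivative in x and the y' coefficient is the partial derivative in y:
  ∂F/∂x = 3x^2 + 3
  ∂F/∂y = -4y

so d/dx[F(x, y(x))] = ∂F/∂x + (∂F/∂y)·y' = 0. Rearranging,
  dy/dx = -(∂F/∂x)/(∂F/∂y) = -(3x^2 + 3)/(-4y) = 3(x^2 + 1)/(4y)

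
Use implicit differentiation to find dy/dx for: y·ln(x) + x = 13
Differentiate the relation implicitly: treat y = y(x) and apply the chain rule, so every y-derivative picks up a y' = dy/dx factor.

With everything moved to the left-hand side, differentiate term by term:
  d/dx[x] = 1
  d/dx[y·ln(x)] = y'·ln(x) + y/x
  d/dx[-13] = 0

Separating the contributions that come from x directly and those that come through y:
  without y':      1 + y/x
  multiplying y':  ln(x)

so (1 + y/x) + (ln(x))·y' = 0, and therefore
  dy/dx = -(1 + y/x)/(ln(x))
        = -((x + y)/x)/(ln(x)) = (-x - y)/(x·ln(x))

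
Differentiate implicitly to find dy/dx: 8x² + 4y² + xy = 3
Differentiate both sides with respect to x, treating y as y(x). By the chain rule, any term containing y contributes a factor of y' = dy/dx when we differentiate it.

Move every term to one side and write the relation as F(x, y) = 0. Term by term,
  d/dx[8x^2] = 16x
  d/dx[xy] = x·y' + y
  d/dx[4y^2] = 8y·y'
  d/dx[-3] = 0

The pieces without y' make up ∂F/∂x and the coefficient of y' is ∂F/∂y:
  ∂F/∂x = 16x + y,
  ∂F/∂y = x + 8y.

Since d/dx[F] = ∂F/∂x + (∂F/∂y)·y' = 0, solve for y':
  (∂F/∂y)·y' = -∂F/∂x
  dy/dx = -(∂F/∂x)/(∂F/∂y) = -(16x + y)/(x + 8y) = (-16x - y)/(x + 8y)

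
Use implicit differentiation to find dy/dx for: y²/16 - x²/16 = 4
Apply d/dx to both sides, remembering that y depends on x. Each occurrence of y therefore brings in a y' = dy/dx via the chain rule.

With F(x, y) equal to the left-hand side minus the right, differentiate F term by term:
  d/dx[-x^2/16] = -x/8
  d/dx[y^2/16] = y·y'/8
  d/dx[-4] = 0
Adding these up, d/dx[F] = 0 becomes
  (-x/8) + (y/8)·y' = 0,
so isolating y',
  dy/dx = -(-x/8)/(y/8) = x/y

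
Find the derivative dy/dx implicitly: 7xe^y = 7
Differentiate both sides with respect to x, treating y as y(x). By the chain rule, any term containing y contributes a factor of y' = dy/dx when we differentiate it.

Move every term to one side and write the relation as F(x, y) = 0. Term by term,
  d/dx[7x·e^(y)] = 7x·y'·e^(y) + 7e^(y)
  d/dx[-7] = 0

The pieces without y' make up ∂F/∂x and the coefficient of y' is ∂F/∂y:
  ∂F/∂x = 7e^(y),
  ∂F/∂y = 7x·e^(y).

Since d/dx[F] = ∂F/∂x + (∂F/∂y)·y' = 0, solve for y':
  (∂F/∂y)·y' = -∂F/∂x
  dy/dx = -(∂F/∂x)/(∂F/∂y) = -(7e^(y))/(7x·e^(y)) = -1/x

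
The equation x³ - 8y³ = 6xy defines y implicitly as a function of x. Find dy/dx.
Take d/dx of both sides. Since y is implicitly a function of x, the chain rule attaches a y' = dy/dx factor whenever we differentiate through y.

Set F(x, y) = (left side) − (right side), so the curve is F = 0. Differentiating each term of F:
  d/dx[x^3] = 3x^2
  d/dx[-6xy] = -6x·y' - 6y
  d/dx[-8y^3] = -24y^2·y'

Collecting, the y'-free part is the partial derivative in x and the y' coefficient is the partial derivative in y:
  ∂F/∂x = 3x^2 - 6y
  ∂F/∂y = -6x - 24y^2

so d/dx[F(x, y(x))] = ∂F/∂x + (∂F/∂y)·y' = 0. Rearranging,
  dy/dx = -(∂F/∂x)/(∂F/∂y) = -(3x^2 - 6y)/(-6x - 24y^2) = (x^2/2 - y)/(x + 4y^2)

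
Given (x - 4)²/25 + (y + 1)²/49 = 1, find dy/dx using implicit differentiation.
Differentiate both sides with respect to x, treating y as y(x). By the chain rule, any term containing y contributes a factor of y' = dy/dx when we differentiate it.

Move every term to one side and write the relation as F(x, y) = 0. Term by term,
  d/dx[(x - 4)^2/25] = 2x/25 - 8/25
  d/dx[(y + 1)^2/49] = 2·y'(y + 1)/49
  d/dx[-1] = 0

The pieces without y' make up ∂F/∂x and the coefficient of y' is ∂F/∂y:
  ∂F/∂x = 2x/25 - 8/25,
  ∂F/∂y = 2y/49 + 2/49.

Since d/dx[F] = ∂F/∂x + (∂F/∂y)·y' = 0, solve for y':
  (∂F/∂y)·y' = -∂F/∂x
  dy/dx = -(∂F/∂x)/(∂F/∂y) = -(2x/25 - 8/25)/(2y/49 + 2/49)
        = -(2(x - 4)/25)/(2(y + 1)/49) = 49(4 - x)/(25(y + 1))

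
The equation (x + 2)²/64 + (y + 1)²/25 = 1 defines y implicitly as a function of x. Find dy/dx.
Differentiate the relation implicitly: treat y = y(x) and apply the chain rule, so every y-derivative picks up a y' = dy/dx factor.

With everything moved to the left-hand side, differentiate term by term:
  d/dx[(x + 2)^2/64] = x/32 + 1/16
  d/dx[(y + 1)^2/25] = 2·y'(y + 1)/25
  d/dx[-1] = 0

Separating the contributions that come from x directly and those that come through y:
  without y':      x/32 + 1/16
  multiplying y':  2y/25 + 2/25

so (x/32 + 1/16) + (2y/25 + 2/25)·y' = 0, and therefore
  dy/dx = -(x/32 + 1/16)/(2y/25 + 2/25)
        = -((x + 2)/32)/(2(y + 1)/25) = 25(-x - 2)/(64(y + 1))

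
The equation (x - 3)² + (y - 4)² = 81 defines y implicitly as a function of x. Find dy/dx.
Apply d/dx to both sides, remembering that y depends on x. Each occurrence of y therefore brings in a y' = dy/dx via the chain rule.

With F(x, y) equal to the left-hand side minus the right, differentiate F term by term:
  d/dx[(x - 3)^2] = 2x - 6
  d/dx[(y - 4)^2] = 2·y'(y - 4)
  d/dx[-81] = 0
Adding these up, d/dx[F] = 0 becomes
  (2x - 6) + (2y - 8)·y' = 0,
so isolating y',
  dy/dx = -(2x - 6)/(2y - 8) = (3 - x)/(y - 4)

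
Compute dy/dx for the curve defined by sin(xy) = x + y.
Apply d/dx to both sides, remembering that y depends on x. Each occurrence of y therefore brings in a y' = dy/dx via the chain rule.

With F(x, y) equal to the left-hand side minus the right, differentiate F term by term:
  d/dx[-x] = -1
  d/dx[-y] = -y'
  d/dx[sin(xy)] = (x·y' + y)·cos(xy)
Adding these up, d/dx[F] = 0 becomes
  (y·cos(xy) - 1) + (x·cos(xy) - 1)·y' = 0,
so isolating y',
  dy/dx = -(y·cos(xy) - 1)/(x·cos(xy) - 1) = (-y·cos(xy) + 1)/(x·cos(xy) - 1)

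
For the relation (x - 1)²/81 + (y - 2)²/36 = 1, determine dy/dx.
Apply d/dx to both sides, remembering that y depends on x. Each occurrence of y therefore brings in a y' = dy/dx via the chain rule.

With F(x, y) equal to the left-hand side minus the right, differentiate F term by term:
  d/dx[(x - 1)^2/81] = 2x/81 - 2/81
  d/dx[(y - 2)^2/36] = y'(y - 2)/18
  d/dx[-1] = 0
Adding these up, d/dx[F] = 0 becomes
  (2x/81 - 2/81) + (y/18 - 1/9)·y' = 0,
so isolating y',
  dy/dx = -(2x/81 - 2/81)/(y/18 - 1/9)
        = -(2(x - 1)/81)/((y - 2)/18) = 4(1 - x)/(9(y - 2))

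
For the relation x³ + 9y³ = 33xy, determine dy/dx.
Differentiate the relation implicitly: treat y = y(x) and apply the chain rule, so every y-derivative picks up a y' = dy/dx factor.

With everything moved to the left-hand side, differentiate term by term:
  d/dx[x^3] = 3x^2
  d/dx[-33xy] = -33x·y' - 33y
  d/dx[9y^3] = 27y^2·y'

Separating the contributions that come from x directly and those that come through y:
  without y':      3x^2 - 33y
  multiplying y':  -33x + 27y^2

so (3x^2 - 33y) + (-33x + 27y^2)·y' = 0, and therefore
  dy/dx = -(3x^2 - 33y)/(-33x + 27y^2) = (x^2 - 11y)/(11x - 9y^2)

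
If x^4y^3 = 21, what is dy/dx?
Take d/dx of both sides. Since y is implicitly a function of x, the chain rule attaches a y' = dy/dx factor whenever we differentiate through y.

Set F(x, y) = (left side) − (right side), so the curve is F = 0. Differentiating each term of F:
  d/dx[x^4y^3] = 3x^4y^2·y' + 4x^3y^3
  d/dx[-21] = 0

Collecting, the y'-free part is the partial derivative in x and the y' coefficient is the partial derivative in y:
  ∂F/∂x = 4x^3y^3
  ∂F/∂y = 3x^4y^2

so d/dx[F(x, y(x))] = ∂F/∂x + (∂F/∂y)·y' = 0. Rearranging,
  dy/dx = -(∂F/∂x)/(∂F/∂y) = -(4x^3y^3)/(3x^4y^2) = -4y/(3x)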